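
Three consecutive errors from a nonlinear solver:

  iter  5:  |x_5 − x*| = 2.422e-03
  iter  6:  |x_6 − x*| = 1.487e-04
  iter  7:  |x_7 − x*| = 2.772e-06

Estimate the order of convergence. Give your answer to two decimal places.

1.43

p ≈ ln(|x_7 − x*|/|x_6 − x*|) / ln(|x_6 − x*|/|x_5 − x*|)
  = ln(2.772e-06/1.487e-04) / ln(1.487e-04/2.422e-03)
  = ln(0.0186416) / ln(0.0613955)
  = -3.98236 / -2.79042 ≈ 1.42715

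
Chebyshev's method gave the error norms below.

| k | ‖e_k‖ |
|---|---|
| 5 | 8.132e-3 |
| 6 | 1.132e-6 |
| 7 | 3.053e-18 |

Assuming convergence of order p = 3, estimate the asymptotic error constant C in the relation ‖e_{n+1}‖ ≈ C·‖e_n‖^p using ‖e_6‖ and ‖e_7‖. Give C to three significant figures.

2.10

C ≈ ‖e_7‖ / ‖e_6‖^3
  = 3.053e-18 / (1.132e-6)^3
  = 3.053e-18 / 1.45057e-18 ≈ 2.1047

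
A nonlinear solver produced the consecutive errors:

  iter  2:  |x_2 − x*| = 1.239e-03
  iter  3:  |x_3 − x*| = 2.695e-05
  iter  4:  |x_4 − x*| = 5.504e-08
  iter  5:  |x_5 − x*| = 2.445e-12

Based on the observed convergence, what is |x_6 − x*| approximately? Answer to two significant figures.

2.2e-19

First estimate the order: p ≈ ln(|x_5 − x*|/|x_4 − x*|) / ln(|x_4 − x*|/|x_3 − x*|) = ln(2.445e-12/5.504e-08)/ln(5.504e-08/2.695e-05) = ln(4.44222e-05)/ln(0.0020423) ≈ 1.6181.
Then |x_6 − x*| ≈ |x_5 − x*|·(|x_5 − x*|/|x_4 − x*|)^p = 2.445e-12·(4.44222e-05)^1.6181 = 2.445e-12·9.06529e-08 ≈ 2.216e-19.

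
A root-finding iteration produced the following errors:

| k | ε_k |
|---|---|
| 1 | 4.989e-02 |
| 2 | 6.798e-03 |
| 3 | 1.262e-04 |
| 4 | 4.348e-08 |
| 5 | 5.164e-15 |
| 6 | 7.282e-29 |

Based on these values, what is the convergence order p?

Consecutive ratios: ε_6/ε_5 = 7.282e-29/5.164e-15 = 1.41015e-14, ε_5/ε_4 = 5.164e-15/4.348e-08 = 1.18767e-07.
p ≈ ln(1.41015e-14)/ln(1.18767e-07) = -31.8925/-15.9461 ≈ 2.00.
So the convergence is quadratic (order 2).

2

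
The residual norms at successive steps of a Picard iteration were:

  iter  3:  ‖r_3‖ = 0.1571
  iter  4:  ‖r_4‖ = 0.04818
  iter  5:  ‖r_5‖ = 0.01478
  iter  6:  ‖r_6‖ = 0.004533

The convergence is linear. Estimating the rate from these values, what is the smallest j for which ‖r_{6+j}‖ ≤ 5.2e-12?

18

Rate ρ ≈ ‖r_6‖/‖r_5‖ = 0.004533/0.01478 = 0.3067.
After j more steps, ‖r_{6+j}‖ ≈ 0.004533·ρ^j; need ρ^j ≤ 5.2e-12/0.004533 = 1.14714e-09.
j ≥ ln(1.14714e-09)/ln(0.3067) = -20.5860/-1.18189 = 17.418.
So 18 more iterations are needed.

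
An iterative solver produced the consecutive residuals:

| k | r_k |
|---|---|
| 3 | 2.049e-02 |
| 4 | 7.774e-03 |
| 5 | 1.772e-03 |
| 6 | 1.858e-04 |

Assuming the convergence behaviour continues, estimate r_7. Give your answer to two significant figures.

First estimate the order: p ≈ ln(r_6/r_5) / ln(r_5/r_4) = ln(1.858e-04/1.772e-03)/ln(1.772e-03/7.774e-03) = ln(0.104853)/ln(0.227939) ≈ 1.5251.
Then r_7 ≈ r_6·(r_6/r_5)^p = 1.858e-04·(0.104853)^1.5251 = 1.858e-04·0.032084 ≈ 5.961e-06.

6.0e-6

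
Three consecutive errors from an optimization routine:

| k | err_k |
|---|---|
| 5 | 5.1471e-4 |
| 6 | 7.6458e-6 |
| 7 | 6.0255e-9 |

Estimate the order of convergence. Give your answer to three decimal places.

1.698

p ≈ ln(err_7/err_6) / ln(err_6/err_5)
  = ln(6.0255e-9/7.6458e-6) / ln(7.6458e-6/5.1471e-4)
  = ln(0.00078808) / ln(0.0148546)
  = -7.145911 / -4.209446 ≈ 1.697589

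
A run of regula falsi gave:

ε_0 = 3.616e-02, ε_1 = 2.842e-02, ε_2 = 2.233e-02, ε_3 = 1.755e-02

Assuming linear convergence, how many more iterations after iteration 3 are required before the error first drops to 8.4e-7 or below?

42

Rate ρ ≈ ε_3/ε_2 = 1.755e-02/2.233e-02 = 0.7859.
After j more steps, ε_{3+j} ≈ 1.755e-02·ρ^j; need ρ^j ≤ 8.4e-7/1.755e-02 = 4.78632e-05.
j ≥ ln(4.78632e-05)/ln(0.7859) = -9.9472/-0.24093 = 41.287.
So 42 more iterations are needed.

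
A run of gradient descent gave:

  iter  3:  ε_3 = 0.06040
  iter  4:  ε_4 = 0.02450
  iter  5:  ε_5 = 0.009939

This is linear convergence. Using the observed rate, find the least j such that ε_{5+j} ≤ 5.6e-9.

16

Rate ρ ≈ ε_5/ε_4 = 0.009939/0.02450 = 0.4057.
After j more steps, ε_{5+j} ≈ 0.009939·ρ^j; need ρ^j ≤ 5.6e-9/0.009939 = 5.63437e-07.
j ≥ ln(5.63437e-07)/ln(0.4057) = -14.3892/-0.90214 = 15.950.
So 16 more iterations are needed.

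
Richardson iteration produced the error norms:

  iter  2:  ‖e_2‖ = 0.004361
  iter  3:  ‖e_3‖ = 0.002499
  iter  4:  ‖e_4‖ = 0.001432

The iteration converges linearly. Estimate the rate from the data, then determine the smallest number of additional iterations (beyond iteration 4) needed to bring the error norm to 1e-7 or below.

Rate ρ ≈ ‖e_4‖/‖e_3‖ = 0.001432/0.002499 = 0.5730.
After j more steps, ‖e_{4+j}‖ ≈ 0.001432·ρ^j; need ρ^j ≤ 1e-7/0.001432 = 6.98324e-05.
j ≥ ln(6.98324e-05)/ln(0.5730) = -9.5694/-0.55687 = 17.184.
So 18 more iterations are needed.

18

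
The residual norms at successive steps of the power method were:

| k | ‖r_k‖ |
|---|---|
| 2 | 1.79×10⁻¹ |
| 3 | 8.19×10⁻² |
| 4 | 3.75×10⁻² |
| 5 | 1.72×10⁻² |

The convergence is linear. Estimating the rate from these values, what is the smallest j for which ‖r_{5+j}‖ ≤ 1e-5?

10

Rate ρ ≈ ‖r_5‖/‖r_4‖ = 1.72×10⁻²/3.75×10⁻² = 0.4587.
After j more steps, ‖r_{5+j}‖ ≈ 1.72×10⁻²·ρ^j; need ρ^j ≤ 1e-5/1.72×10⁻² = 0.000581395.
j ≥ ln(0.000581395)/ln(0.4587) = -7.4501/-0.77936 = 9.559.
So 10 more iterations are needed.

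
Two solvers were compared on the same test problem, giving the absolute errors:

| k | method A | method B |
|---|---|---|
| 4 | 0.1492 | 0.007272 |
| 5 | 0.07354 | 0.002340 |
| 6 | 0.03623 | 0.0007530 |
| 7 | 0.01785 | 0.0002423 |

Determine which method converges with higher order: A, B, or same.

Method A: p ≈ ln(0.01785/0.03623)/ln(0.03623/0.07354) ≈ 1.00.
Method B: p ≈ ln(0.0002423/0.0007530)/ln(0.0007530/0.002340) ≈ 1.00.
Both orders ≈ 1.0 — effectively the same.

same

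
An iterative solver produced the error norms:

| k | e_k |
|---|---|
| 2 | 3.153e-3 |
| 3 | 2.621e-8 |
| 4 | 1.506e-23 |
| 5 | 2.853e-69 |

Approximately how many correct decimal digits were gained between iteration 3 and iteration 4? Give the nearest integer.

Digits gained ≈ log₁₀(e_3/e_4) = log₁₀(2.621e-8/1.506e-23) = log₁₀(1.74037e+15) ≈ 15.241.

15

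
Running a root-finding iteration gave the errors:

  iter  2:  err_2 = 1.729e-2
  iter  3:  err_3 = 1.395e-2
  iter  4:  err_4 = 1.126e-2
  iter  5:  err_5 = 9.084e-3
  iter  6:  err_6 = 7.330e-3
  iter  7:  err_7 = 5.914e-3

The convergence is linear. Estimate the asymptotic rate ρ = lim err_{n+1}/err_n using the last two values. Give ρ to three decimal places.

0.807

ρ ≈ err_7/err_6 = 5.914e-3/7.330e-3 = 0.80682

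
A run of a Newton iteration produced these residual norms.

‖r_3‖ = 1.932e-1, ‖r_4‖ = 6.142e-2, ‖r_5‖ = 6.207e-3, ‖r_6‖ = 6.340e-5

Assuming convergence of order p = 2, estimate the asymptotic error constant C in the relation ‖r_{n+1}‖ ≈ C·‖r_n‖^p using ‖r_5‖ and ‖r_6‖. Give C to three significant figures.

C ≈ ‖r_6‖ / ‖r_5‖^2
  = 6.340e-5 / (6.207e-3)^2
  = 6.340e-5 / 3.85268e-05 ≈ 1.6456

1.65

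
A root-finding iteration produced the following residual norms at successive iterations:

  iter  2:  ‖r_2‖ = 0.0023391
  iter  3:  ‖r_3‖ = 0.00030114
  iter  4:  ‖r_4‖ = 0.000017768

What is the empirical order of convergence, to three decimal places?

p ≈ ln(‖r_4‖/‖r_3‖) / ln(‖r_3‖/‖r_2‖)
  = ln(0.000017768/0.00030114) / ln(0.00030114/0.0023391)
  = ln(0.0590025) / ln(0.128742)
  = -2.830175 / -2.049945 ≈ 1.380610

1.381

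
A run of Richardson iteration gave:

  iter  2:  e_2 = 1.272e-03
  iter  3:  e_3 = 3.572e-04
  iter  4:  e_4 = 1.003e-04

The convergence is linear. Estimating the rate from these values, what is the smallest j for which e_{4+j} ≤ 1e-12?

Rate ρ ≈ e_4/e_3 = 1.003e-04/3.572e-04 = 0.2808.
After j more steps, e_{4+j} ≈ 1.003e-04·ρ^j; need ρ^j ≤ 1e-12/1.003e-04 = 9.97009e-09.
j ≥ ln(9.97009e-09)/ln(0.2808) = -18.4237/-1.27011 = 14.506.
So 15 more iterations are needed.

15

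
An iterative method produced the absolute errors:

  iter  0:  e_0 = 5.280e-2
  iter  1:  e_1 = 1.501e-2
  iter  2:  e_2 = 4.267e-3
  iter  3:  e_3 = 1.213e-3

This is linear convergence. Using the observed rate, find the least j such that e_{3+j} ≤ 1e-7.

8

Rate ρ ≈ e_3/e_2 = 1.213e-3/4.267e-3 = 0.2843.
After j more steps, e_{3+j} ≈ 1.213e-3·ρ^j; need ρ^j ≤ 1e-7/1.213e-3 = 8.24402e-05.
j ≥ ln(8.24402e-05)/ln(0.2843) = -9.4034/-1.25773 = 7.476.
So 8 more iterations are needed.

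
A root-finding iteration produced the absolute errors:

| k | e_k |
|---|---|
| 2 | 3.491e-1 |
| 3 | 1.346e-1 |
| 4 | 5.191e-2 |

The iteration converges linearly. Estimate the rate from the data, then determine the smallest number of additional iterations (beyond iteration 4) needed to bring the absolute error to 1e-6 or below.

12

Rate ρ ≈ e_4/e_3 = 5.191e-2/1.346e-1 = 0.3857.
After j more steps, e_{4+j} ≈ 5.191e-2·ρ^j; need ρ^j ≤ 1e-6/5.191e-2 = 1.92641e-05.
j ≥ ln(1.92641e-05)/ln(0.3857) = -10.8573/-0.95270 = 11.396.
So 12 more iterations are needed.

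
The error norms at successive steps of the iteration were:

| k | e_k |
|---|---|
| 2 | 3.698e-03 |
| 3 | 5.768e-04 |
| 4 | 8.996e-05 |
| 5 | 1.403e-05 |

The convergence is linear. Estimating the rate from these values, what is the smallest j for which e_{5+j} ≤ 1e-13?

Rate ρ ≈ e_5/e_4 = 1.403e-05/8.996e-05 = 0.1560.
After j more steps, e_{5+j} ≈ 1.403e-05·ρ^j; need ρ^j ≤ 1e-13/1.403e-05 = 7.12758e-09.
j ≥ ln(7.12758e-09)/ln(0.1560) = -18.7593/-1.85790 = 10.097.
So 11 more iterations are needed.

11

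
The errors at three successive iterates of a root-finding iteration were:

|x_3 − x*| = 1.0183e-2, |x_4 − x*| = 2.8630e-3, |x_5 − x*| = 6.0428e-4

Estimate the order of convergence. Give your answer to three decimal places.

p ≈ ln(|x_5 − x*|/|x_4 − x*|) / ln(|x_4 − x*|/|x_3 − x*|)
  = ln(6.0428e-4/2.8630e-3) / ln(2.8630e-3/1.0183e-2)
  = ln(0.211065) / ln(0.281155)
  = -1.555589 / -1.268849 ≈ 1.225984

1.226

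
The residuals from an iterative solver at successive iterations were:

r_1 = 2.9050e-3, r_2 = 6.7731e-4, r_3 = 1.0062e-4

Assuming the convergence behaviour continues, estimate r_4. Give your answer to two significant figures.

First estimate the order: p ≈ ln(r_3/r_2) / ln(r_2/r_1) = ln(1.0062e-4/6.7731e-4)/ln(6.7731e-4/2.9050e-3) = ln(0.148558)/ln(0.233153) ≈ 1.3095.
Then r_4 ≈ r_3·(r_3/r_2)^p = 1.0062e-4·(0.148558)^1.3095 = 1.0062e-4·0.0823375 ≈ 8.285e-06.

8.3e-6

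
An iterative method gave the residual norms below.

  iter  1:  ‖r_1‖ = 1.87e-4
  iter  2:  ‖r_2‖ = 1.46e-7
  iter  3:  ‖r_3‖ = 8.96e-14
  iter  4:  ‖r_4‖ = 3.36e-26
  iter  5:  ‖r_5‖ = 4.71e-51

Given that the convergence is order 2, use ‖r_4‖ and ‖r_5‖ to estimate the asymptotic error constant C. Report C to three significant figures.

4.17

C ≈ ‖r_5‖ / ‖r_4‖^2
  = 4.71e-51 / (3.36e-26)^2
  = 4.71e-51 / 1.12896e-51 ≈ 4.172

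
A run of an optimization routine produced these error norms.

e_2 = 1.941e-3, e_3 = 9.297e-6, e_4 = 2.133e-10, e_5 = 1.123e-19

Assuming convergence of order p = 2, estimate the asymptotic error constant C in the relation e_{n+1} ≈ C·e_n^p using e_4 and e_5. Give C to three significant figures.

C ≈ e_5 / e_4^2
  = 1.123e-19 / (2.133e-10)^2
  = 1.123e-19 / 4.54969e-20 ≈ 2.4683

2.47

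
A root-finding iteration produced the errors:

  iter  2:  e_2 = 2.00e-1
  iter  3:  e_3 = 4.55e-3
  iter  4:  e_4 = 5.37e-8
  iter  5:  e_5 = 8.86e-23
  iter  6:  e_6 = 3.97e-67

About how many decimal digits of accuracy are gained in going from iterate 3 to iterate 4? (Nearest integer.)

5

Digits gained ≈ log₁₀(e_3/e_4) = log₁₀(4.55e-3/5.37e-8) = log₁₀(84730) ≈ 4.928.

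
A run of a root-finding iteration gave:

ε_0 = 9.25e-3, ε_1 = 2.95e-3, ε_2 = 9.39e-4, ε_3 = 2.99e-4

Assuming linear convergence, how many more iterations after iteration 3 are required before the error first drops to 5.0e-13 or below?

Rate ρ ≈ ε_3/ε_2 = 2.99e-4/9.39e-4 = 0.3184.
After j more steps, ε_{3+j} ≈ 2.99e-4·ρ^j; need ρ^j ≤ 5.0e-13/2.99e-4 = 1.67224e-09.
j ≥ ln(1.67224e-09)/ln(0.3184) = -20.2091/-1.14445 = 17.658.
So 18 more iterations are needed.

18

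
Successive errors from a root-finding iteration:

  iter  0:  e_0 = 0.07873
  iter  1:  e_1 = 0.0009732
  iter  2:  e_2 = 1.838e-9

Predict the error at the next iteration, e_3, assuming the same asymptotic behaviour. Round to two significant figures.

1.2e-26

First estimate the order: p ≈ ln(e_2/e_1) / ln(e_1/e_0) = ln(1.838e-9/0.0009732)/ln(0.0009732/0.07873) = ln(1.88861e-06)/ln(0.0123612) ≈ 3.0000.
Then e_3 ≈ e_2·(e_2/e_1)^p = 1.838e-9·(1.88861e-06)^3.0000 = 1.838e-9·6.73638e-18 ≈ 1.238e-26.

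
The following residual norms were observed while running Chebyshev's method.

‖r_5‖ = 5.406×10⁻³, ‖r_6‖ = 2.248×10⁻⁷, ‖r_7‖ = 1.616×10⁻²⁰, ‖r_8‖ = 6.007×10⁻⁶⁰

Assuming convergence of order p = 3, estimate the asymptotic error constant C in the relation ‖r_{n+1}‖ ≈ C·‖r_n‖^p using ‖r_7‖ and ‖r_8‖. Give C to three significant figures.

C ≈ ‖r_8‖ / ‖r_7‖^3
  = 6.007×10⁻⁶⁰ / (1.616×10⁻²⁰)^3
  = 6.007×10⁻⁶⁰ / 4.22011e-60 ≈ 1.4234

1.42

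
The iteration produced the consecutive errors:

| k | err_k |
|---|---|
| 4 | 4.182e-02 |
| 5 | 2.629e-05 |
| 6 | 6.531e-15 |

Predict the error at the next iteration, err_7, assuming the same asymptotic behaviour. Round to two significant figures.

First estimate the order: p ≈ ln(err_6/err_5) / ln(err_5/err_4) = ln(6.531e-15/2.629e-05)/ln(2.629e-05/4.182e-02) = ln(2.48421e-10)/ln(0.000628647) ≈ 3.0000.
Then err_7 ≈ err_6·(err_6/err_5)^p = 6.531e-15·(2.48421e-10)^3.0000 = 6.531e-15·1.53308e-29 ≈ 1.001e-43.

1.0e-43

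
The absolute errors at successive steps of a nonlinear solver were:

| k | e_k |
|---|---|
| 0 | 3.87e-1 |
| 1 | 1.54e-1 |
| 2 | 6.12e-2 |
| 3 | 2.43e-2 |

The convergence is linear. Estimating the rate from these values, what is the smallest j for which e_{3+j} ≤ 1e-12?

26

Rate ρ ≈ e_3/e_2 = 2.43e-2/6.12e-2 = 0.3971.
After j more steps, e_{3+j} ≈ 2.43e-2·ρ^j; need ρ^j ≤ 1e-12/2.43e-2 = 4.11523e-11.
j ≥ ln(4.11523e-11)/ln(0.3971) = -23.9137/-0.92357 = 25.893.
So 26 more iterations are needed.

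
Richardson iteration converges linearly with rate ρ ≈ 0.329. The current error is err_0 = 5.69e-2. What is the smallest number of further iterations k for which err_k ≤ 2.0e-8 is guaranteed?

After k steps, err_k ≈ 5.69e-2·0.329^k.
Need 0.329^k ≤ 2.0e-8/5.69e-2 = 3.51494e-07.
k ≥ ln(3.51494e-07)/ln(0.329) = -14.8611/-1.11170 = 13.368.
Smallest integer k = 14.

14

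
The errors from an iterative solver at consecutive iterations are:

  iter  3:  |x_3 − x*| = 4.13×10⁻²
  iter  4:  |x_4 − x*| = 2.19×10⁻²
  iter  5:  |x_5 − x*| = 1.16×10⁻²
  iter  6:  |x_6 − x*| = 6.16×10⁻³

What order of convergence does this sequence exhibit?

Consecutive ratios: |x_6 − x*|/|x_5 − x*| = 6.16×10⁻³/1.16×10⁻² = 0.531034, |x_5 − x*|/|x_4 − x*| = 1.16×10⁻²/2.19×10⁻² = 0.52968.
p ≈ ln(0.531034)/ln(0.52968) = -0.6329/-0.6355 ≈ 1.00.
So the convergence is linear (order 1).

1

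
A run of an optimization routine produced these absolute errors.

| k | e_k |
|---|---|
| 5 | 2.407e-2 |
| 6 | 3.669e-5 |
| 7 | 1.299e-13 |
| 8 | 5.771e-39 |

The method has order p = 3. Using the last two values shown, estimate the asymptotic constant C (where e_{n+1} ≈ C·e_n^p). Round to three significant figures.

2.63

C ≈ e_8 / e_7^3
  = 5.771e-39 / (1.299e-13)^3
  = 5.771e-39 / 2.19193e-39 ≈ 2.6328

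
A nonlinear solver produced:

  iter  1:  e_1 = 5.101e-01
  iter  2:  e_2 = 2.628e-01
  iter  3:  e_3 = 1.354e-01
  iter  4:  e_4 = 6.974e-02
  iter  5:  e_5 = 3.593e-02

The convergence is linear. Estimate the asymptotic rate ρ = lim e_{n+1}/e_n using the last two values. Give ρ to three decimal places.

0.515

ρ ≈ e_5/e_4 = 3.593e-02/6.974e-02 = 0.51520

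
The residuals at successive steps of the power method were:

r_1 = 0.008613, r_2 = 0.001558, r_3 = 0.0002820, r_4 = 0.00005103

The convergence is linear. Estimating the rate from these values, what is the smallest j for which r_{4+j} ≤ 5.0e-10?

Rate ρ ≈ r_4/r_3 = 0.00005103/0.0002820 = 0.1810.
After j more steps, r_{4+j} ≈ 0.00005103·ρ^j; need ρ^j ≤ 5.0e-10/0.00005103 = 9.79816e-06.
j ≥ ln(9.79816e-06)/ln(0.1810) = -11.5333/-1.70926 = 6.748.
So 7 more iterations are needed.

7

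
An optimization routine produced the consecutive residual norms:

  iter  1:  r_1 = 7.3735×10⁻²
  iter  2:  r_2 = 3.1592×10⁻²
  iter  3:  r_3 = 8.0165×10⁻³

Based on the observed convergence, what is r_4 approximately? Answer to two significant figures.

First estimate the order: p ≈ ln(r_3/r_2) / ln(r_2/r_1) = ln(8.0165×10⁻³/3.1592×10⁻²)/ln(3.1592×10⁻²/7.3735×10⁻²) = ln(0.253751)/ln(0.428453) ≈ 1.6180.
Then r_4 ≈ r_3·(r_3/r_2)^p = 8.0165×10⁻³·(0.253751)^1.6180 = 8.0165×10⁻³·0.108726 ≈ 0.0008716.

8.7e-4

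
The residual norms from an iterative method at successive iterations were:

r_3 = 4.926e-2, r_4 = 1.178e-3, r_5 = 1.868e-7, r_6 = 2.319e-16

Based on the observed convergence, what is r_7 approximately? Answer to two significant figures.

3.1e-37

First estimate the order: p ≈ ln(r_6/r_5) / ln(r_5/r_4) = ln(2.319e-16/1.868e-7)/ln(1.868e-7/1.178e-3) = ln(1.24143e-09)/ln(0.000158574) ≈ 2.3438.
Then r_7 ≈ r_6·(r_6/r_5)^p = 2.319e-16·(1.24143e-09)^2.3438 = 2.319e-16·1.3364e-21 ≈ 3.099e-37.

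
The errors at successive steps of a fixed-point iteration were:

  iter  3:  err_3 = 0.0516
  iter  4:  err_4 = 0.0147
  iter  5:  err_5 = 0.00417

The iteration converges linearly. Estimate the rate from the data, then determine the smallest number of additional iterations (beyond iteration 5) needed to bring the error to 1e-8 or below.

Rate ρ ≈ err_5/err_4 = 0.00417/0.0147 = 0.2837.
After j more steps, err_{5+j} ≈ 0.00417·ρ^j; need ρ^j ≤ 1e-8/0.00417 = 2.39808e-06.
j ≥ ln(2.39808e-06)/ln(0.2837) = -12.9408/-1.25984 = 10.272.
So 11 more iterations are needed.

11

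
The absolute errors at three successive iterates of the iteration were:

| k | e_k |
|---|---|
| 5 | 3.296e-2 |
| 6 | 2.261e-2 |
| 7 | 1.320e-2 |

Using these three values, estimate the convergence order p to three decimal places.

p ≈ ln(e_7/e_6) / ln(e_6/e_5)
  = ln(1.320e-2/2.261e-2) / ln(2.261e-2/3.296e-2)
  = ln(0.583812) / ln(0.685983)
  = -0.538176 / -0.376902 ≈ 1.427894

1.428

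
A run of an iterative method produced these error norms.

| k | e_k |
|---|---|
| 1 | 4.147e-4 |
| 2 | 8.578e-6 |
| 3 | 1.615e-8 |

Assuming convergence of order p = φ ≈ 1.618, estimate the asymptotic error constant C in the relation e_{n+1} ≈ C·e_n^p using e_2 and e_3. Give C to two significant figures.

2.5

C ≈ e_3 / e_2^1.618
  = 1.615e-8 / (8.578e-6)^1.618
  = 1.615e-8 / 6.34189e-09 ≈ 2.5466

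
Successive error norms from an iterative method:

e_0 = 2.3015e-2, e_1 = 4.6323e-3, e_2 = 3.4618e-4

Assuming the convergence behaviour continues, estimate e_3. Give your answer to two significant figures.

First estimate the order: p ≈ ln(e_2/e_1) / ln(e_1/e_0) = ln(3.4618e-4/4.6323e-3)/ln(4.6323e-3/2.3015e-2) = ln(0.0747318)/ln(0.201273) ≈ 1.6180.
Then e_3 ≈ e_2·(e_2/e_1)^p = 3.4618e-4·(0.0747318)^1.6180 = 3.4618e-4·0.0150429 ≈ 5.208e-06.

5.2e-6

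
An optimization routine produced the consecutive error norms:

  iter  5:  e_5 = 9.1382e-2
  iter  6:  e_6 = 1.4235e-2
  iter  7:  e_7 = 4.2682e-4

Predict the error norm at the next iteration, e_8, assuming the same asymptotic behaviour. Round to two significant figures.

5.7e-7

First estimate the order: p ≈ ln(e_7/e_6) / ln(e_6/e_5) = ln(4.2682e-4/1.4235e-2)/ln(1.4235e-2/9.1382e-2) = ln(0.0299838)/ln(0.155775) ≈ 1.8862.
Then e_8 ≈ e_7·(e_7/e_6)^p = 4.2682e-4·(0.0299838)^1.8862 = 4.2682e-4·0.00134 ≈ 5.719e-07.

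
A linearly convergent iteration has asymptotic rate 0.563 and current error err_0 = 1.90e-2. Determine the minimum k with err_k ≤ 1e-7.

After k steps, err_k ≈ 1.90e-2·0.563^k.
Need 0.563^k ≤ 1e-7/1.90e-2 = 5.26316e-06.
k ≥ ln(5.26316e-06)/ln(0.563) = -12.1548/-0.57448 = 21.158.
Smallest integer k = 22.

22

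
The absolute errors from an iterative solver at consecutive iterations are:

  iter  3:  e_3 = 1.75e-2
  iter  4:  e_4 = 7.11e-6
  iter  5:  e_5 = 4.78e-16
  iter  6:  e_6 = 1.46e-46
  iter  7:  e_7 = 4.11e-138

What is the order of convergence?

Consecutive ratios: e_7/e_6 = 4.11e-138/1.46e-46 = 2.81507e-92, e_6/e_5 = 1.46e-46/4.78e-16 = 3.05439e-31.
p ≈ ln(2.81507e-92)/ln(3.05439e-31) = -210.8028/-70.2636 ≈ 3.00.
So the convergence is cubic (order 3).

3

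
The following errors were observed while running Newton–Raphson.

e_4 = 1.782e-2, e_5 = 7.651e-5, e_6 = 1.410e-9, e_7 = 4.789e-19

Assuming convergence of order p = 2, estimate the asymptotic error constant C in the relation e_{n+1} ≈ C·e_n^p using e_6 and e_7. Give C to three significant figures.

C ≈ e_7 / e_6^2
  = 4.789e-19 / (1.410e-9)^2
  = 4.789e-19 / 1.9881e-18 ≈ 0.24088

0.241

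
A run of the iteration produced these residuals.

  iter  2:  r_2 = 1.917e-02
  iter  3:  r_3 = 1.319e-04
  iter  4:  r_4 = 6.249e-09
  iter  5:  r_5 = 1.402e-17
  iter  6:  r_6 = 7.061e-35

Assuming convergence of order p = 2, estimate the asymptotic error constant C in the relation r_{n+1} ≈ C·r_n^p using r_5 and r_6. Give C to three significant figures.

C ≈ r_6 / r_5^2
  = 7.061e-35 / (1.402e-17)^2
  = 7.061e-35 / 1.9656e-34 ≈ 0.35923

0.359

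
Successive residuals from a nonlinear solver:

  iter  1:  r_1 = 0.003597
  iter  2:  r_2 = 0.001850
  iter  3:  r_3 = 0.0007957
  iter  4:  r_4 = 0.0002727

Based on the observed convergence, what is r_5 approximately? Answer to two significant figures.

7.0e-5

First estimate the order: p ≈ ln(r_4/r_3) / ln(r_3/r_2) = ln(0.0002727/0.0007957)/ln(0.0007957/0.001850) = ln(0.342717)/ln(0.430108) ≈ 1.2692.
Then r_5 ≈ r_4·(r_4/r_3)^p = 0.0002727·(0.342717)^1.2692 = 0.0002727·0.256886 ≈ 7.005e-05.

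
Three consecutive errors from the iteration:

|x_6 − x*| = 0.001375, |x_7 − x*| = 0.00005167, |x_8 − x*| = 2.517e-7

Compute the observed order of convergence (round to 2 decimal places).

p ≈ ln(|x_8 − x*|/|x_7 − x*|) / ln(|x_7 − x*|/|x_6 − x*|)
  = ln(2.517e-7/0.00005167) / ln(0.00005167/0.001375)
  = ln(0.0048713) / ln(0.0375782)
  = -5.32439 / -3.28133 ≈ 1.62263

1.62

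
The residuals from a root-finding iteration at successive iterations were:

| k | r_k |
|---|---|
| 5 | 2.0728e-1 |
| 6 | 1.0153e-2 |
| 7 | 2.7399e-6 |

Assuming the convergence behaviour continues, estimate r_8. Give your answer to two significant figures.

First estimate the order: p ≈ ln(r_7/r_6) / ln(r_6/r_5) = ln(2.7399e-6/1.0153e-2)/ln(1.0153e-2/2.0728e-1) = ln(0.000269861)/ln(0.0489821) ≈ 2.7244.
Then r_8 ≈ r_7·(r_7/r_6)^p = 2.7399e-6·(0.000269861)^2.7244 = 2.7399e-6·1.89234e-10 ≈ 5.185e-16.

5.2e-16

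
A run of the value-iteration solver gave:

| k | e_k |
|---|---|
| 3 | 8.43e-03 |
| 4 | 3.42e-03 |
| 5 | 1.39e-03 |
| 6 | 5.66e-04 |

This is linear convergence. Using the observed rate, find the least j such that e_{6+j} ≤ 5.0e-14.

26

Rate ρ ≈ e_6/e_5 = 5.66e-04/1.39e-03 = 0.4072.
After j more steps, e_{6+j} ≈ 5.66e-04·ρ^j; need ρ^j ≤ 5.0e-14/5.66e-04 = 8.83392e-11.
j ≥ ln(8.83392e-11)/ln(0.4072) = -23.1498/-0.89845 = 25.766.
So 26 more iterations are needed.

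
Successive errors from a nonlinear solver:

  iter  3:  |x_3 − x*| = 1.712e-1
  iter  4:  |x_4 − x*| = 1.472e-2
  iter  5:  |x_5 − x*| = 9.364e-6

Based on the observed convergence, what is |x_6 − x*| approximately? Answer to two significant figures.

2.4e-15

First estimate the order: p ≈ ln(|x_5 − x*|/|x_4 − x*|) / ln(|x_4 − x*|/|x_3 − x*|) = ln(9.364e-6/1.472e-2)/ln(1.472e-2/1.712e-1) = ln(0.000636141)/ln(0.0859813) ≈ 2.9997.
Then |x_6 − x*| ≈ |x_5 − x*|·(|x_5 − x*|/|x_4 − x*|)^p = 9.364e-6·(0.000636141)^2.9997 = 9.364e-6·2.58e-10 ≈ 2.416e-15.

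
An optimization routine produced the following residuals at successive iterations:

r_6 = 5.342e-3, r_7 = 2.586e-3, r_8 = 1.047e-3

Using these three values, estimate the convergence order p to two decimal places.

1.25

p ≈ ln(r_8/r_7) / ln(r_7/r_6)
  = ln(1.047e-3/2.586e-3) / ln(2.586e-3/5.342e-3)
  = ln(0.404872) / ln(0.484088)
  = -0.90418 / -0.72549 ≈ 1.24630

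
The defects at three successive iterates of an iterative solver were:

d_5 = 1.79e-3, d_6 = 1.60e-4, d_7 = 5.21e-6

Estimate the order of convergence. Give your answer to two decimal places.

1.42

p ≈ ln(d_7/d_6) / ln(d_6/d_5)
  = ln(5.21e-6/1.60e-4) / ln(1.60e-4/1.79e-3)
  = ln(0.0325625) / ln(0.0893855)
  = -3.42459 / -2.41480 ≈ 1.41817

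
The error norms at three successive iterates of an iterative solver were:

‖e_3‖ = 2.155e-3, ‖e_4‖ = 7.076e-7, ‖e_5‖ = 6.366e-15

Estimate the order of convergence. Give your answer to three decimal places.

p ≈ ln(‖e_5‖/‖e_4‖) / ln(‖e_4‖/‖e_3‖)
  = ln(6.366e-15/7.076e-7) / ln(7.076e-7/2.155e-3)
  = ln(8.99661e-09) / ln(0.000328353)
  = -18.526418 / -8.021421 ≈ 2.309618

2.310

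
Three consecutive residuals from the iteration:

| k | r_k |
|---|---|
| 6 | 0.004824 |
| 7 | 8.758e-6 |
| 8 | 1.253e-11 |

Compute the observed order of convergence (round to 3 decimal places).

p ≈ ln(r_8/r_7) / ln(r_7/r_6)
  = ln(1.253e-11/8.758e-6) / ln(8.758e-6/0.004824)
  = ln(1.43069e-06) / ln(0.00181551)
  = -13.457354 / -6.311389 ≈ 2.132233

2.132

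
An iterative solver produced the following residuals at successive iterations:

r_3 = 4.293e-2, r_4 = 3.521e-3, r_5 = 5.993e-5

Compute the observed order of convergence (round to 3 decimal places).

1.629

p ≈ ln(r_5/r_4) / ln(r_4/r_3)
  = ln(5.993e-5/3.521e-3) / ln(3.521e-3/4.293e-2)
  = ln(0.0170207) / ln(0.0820172)
  = -4.073325 / -2.500826 ≈ 1.628792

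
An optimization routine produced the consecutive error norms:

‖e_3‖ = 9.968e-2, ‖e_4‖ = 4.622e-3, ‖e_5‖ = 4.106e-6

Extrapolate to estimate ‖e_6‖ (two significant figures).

First estimate the order: p ≈ ln(‖e_5‖/‖e_4‖) / ln(‖e_4‖/‖e_3‖) = ln(4.106e-6/4.622e-3)/ln(4.622e-3/9.968e-2) = ln(0.00088836)/ln(0.0463684) ≈ 2.2878.
Then ‖e_6‖ ≈ ‖e_5‖·(‖e_5‖/‖e_4‖)^p = 4.106e-6·(0.00088836)^2.2878 = 4.106e-6·1.04468e-07 ≈ 4.289e-13.

4.3e-13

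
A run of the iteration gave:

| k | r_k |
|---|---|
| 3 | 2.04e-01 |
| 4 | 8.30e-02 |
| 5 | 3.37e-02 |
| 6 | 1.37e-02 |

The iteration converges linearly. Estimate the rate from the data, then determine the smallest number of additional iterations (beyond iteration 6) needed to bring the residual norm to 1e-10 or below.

Rate ρ ≈ r_6/r_5 = 1.37e-02/3.37e-02 = 0.4065.
After j more steps, r_{6+j} ≈ 1.37e-02·ρ^j; need ρ^j ≤ 1e-10/1.37e-02 = 7.29927e-09.
j ≥ ln(7.29927e-09)/ln(0.4065) = -18.7355/-0.90017 = 20.813.
So 21 more iterations are needed.

21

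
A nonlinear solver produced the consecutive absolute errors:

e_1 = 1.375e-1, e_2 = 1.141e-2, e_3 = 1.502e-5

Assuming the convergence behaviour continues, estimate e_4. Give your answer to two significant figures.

3.2e-13

First estimate the order: p ≈ ln(e_3/e_2) / ln(e_2/e_1) = ln(1.502e-5/1.141e-2)/ln(1.141e-2/1.375e-1) = ln(0.00131639)/ln(0.0829818) ≈ 2.6647.
Then e_4 ≈ e_3·(e_3/e_2)^p = 1.502e-5·(0.00131639)^2.6647 = 1.502e-5·2.10875e-08 ≈ 3.167e-13.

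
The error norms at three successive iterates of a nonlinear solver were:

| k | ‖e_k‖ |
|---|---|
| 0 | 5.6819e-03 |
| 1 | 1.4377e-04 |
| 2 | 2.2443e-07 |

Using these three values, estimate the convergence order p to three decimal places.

1.758

p ≈ ln(‖e_2‖/‖e_1‖) / ln(‖e_1‖/‖e_0‖)
  = ln(2.2443e-07/1.4377e-04) / ln(1.4377e-04/5.6819e-03)
  = ln(0.00156103) / ln(0.0253032)
  = -6.462409 / -3.676824 ≈ 1.757606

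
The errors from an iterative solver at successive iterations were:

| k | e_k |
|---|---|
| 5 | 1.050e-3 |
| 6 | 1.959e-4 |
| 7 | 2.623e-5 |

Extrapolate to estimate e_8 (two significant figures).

2.4e-6

First estimate the order: p ≈ ln(e_7/e_6) / ln(e_6/e_5) = ln(2.623e-5/1.959e-4)/ln(1.959e-4/1.050e-3) = ln(0.133895)/ln(0.186571) ≈ 1.1976.
Then e_8 ≈ e_7·(e_7/e_6)^p = 2.623e-5·(0.133895)^1.1976 = 2.623e-5·0.0899939 ≈ 2.361e-06.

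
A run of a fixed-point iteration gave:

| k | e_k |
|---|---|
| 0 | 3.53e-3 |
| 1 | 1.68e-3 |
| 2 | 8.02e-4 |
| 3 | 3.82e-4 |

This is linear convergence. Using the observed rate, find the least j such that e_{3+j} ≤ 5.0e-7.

Rate ρ ≈ e_3/e_2 = 3.82e-4/8.02e-4 = 0.4763.
After j more steps, e_{3+j} ≈ 3.82e-4·ρ^j; need ρ^j ≤ 5.0e-7/3.82e-4 = 0.0013089.
j ≥ ln(0.0013089)/ln(0.4763) = -6.6386/-0.74171 = 8.950.
So 9 more iterations are needed.

9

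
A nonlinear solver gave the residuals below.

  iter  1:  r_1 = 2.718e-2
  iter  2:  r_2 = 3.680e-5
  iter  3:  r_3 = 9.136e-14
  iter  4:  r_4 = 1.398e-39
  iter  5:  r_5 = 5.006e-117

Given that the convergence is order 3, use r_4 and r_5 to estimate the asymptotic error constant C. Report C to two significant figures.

1.8

C ≈ r_5 / r_4^3
  = 5.006e-117 / (1.398e-39)^3
  = 5.006e-117 / 2.73226e-117 ≈ 1.8322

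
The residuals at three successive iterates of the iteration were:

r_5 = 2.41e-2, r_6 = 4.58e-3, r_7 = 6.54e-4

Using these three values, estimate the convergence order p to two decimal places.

1.17

p ≈ ln(r_7/r_6) / ln(r_6/r_5)
  = ln(6.54e-4/4.58e-3) / ln(4.58e-3/2.41e-2)
  = ln(0.142795) / ln(0.190041)
  = -1.94635 / -1.66052 ≈ 1.17213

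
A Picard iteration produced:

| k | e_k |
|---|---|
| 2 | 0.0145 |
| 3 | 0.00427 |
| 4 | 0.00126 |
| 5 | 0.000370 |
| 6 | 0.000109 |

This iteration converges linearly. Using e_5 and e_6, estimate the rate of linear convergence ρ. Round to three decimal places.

ρ ≈ e_6/e_5 = 0.000109/0.000370 = 0.29459

0.295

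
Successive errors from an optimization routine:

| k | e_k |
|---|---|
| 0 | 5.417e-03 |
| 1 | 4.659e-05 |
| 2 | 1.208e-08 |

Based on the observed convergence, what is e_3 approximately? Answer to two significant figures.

First estimate the order: p ≈ ln(e_2/e_1) / ln(e_1/e_0) = ln(1.208e-08/4.659e-05)/ln(4.659e-05/5.417e-03) = ln(0.000259283)/ln(0.0086007) ≈ 1.7363.
Then e_3 ≈ e_2·(e_2/e_1)^p = 1.208e-08·(0.000259283)^1.7363 = 1.208e-08·5.93247e-07 ≈ 7.166e-15.

7.2e-15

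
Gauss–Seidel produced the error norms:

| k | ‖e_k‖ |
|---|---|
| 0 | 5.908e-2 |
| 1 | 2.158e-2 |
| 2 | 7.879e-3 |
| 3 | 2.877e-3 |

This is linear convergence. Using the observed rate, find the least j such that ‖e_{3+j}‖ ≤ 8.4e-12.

20

Rate ρ ≈ ‖e_3‖/‖e_2‖ = 2.877e-3/7.879e-3 = 0.3651.
After j more steps, ‖e_{3+j}‖ ≈ 2.877e-3·ρ^j; need ρ^j ≤ 8.4e-12/2.877e-3 = 2.91971e-09.
j ≥ ln(2.91971e-09)/ln(0.3651) = -19.6518/-1.00758 = 19.504.
So 20 more iterations are needed.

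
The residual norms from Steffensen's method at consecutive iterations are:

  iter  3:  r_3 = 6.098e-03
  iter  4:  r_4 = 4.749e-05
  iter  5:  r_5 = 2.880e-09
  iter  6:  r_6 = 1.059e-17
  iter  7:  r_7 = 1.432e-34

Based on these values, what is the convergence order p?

Consecutive ratios: r_7/r_6 = 1.432e-34/1.059e-17 = 1.35222e-17, r_6/r_5 = 1.059e-17/2.880e-09 = 3.67708e-09.
p ≈ ln(1.35222e-17)/ln(3.67708e-09) = -38.8422/-19.4211 ≈ 2.00.
So the convergence is quadratic (order 2).

2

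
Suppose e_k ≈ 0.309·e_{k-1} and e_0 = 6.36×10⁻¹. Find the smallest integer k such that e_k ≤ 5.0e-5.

9

After k steps, e_k ≈ 6.36×10⁻¹·0.309^k.
Need 0.309^k ≤ 5.0e-5/6.36×10⁻¹ = 7.86164e-05.
k ≥ ln(7.86164e-05)/ln(0.309) = -9.4509/-1.17441 = 8.047.
Smallest integer k = 9.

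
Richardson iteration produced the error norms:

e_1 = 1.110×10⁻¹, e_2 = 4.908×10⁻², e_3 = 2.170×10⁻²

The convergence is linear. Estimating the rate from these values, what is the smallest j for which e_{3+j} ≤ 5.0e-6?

11

Rate ρ ≈ e_3/e_2 = 2.170×10⁻²/4.908×10⁻² = 0.4421.
After j more steps, e_{3+j} ≈ 2.170×10⁻²·ρ^j; need ρ^j ≤ 5.0e-6/2.170×10⁻² = 0.000230415.
j ≥ ln(0.000230415)/ln(0.4421) = -8.3756/-0.81622 = 10.261.
So 11 more iterations are needed.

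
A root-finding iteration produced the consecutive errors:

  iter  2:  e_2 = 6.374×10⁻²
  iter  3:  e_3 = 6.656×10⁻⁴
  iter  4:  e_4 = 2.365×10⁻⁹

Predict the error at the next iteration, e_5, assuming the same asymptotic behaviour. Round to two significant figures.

2.4e-24

First estimate the order: p ≈ ln(e_4/e_3) / ln(e_3/e_2) = ln(2.365×10⁻⁹/6.656×10⁻⁴)/ln(6.656×10⁻⁴/6.374×10⁻²) = ln(3.55319e-06)/ln(0.0104424) ≈ 2.7505.
Then e_5 ≈ e_4·(e_4/e_3)^p = 2.365×10⁻⁹·(3.55319e-06)^2.7505 = 2.365×10⁻⁹·1.02678e-15 ≈ 2.428e-24.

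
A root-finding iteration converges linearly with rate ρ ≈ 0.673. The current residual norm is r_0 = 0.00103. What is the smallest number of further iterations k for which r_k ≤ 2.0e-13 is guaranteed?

57

After k steps, r_k ≈ 0.00103·0.673^k.
Need 0.673^k ≤ 2.0e-13/0.00103 = 1.94175e-10.
k ≥ ln(1.94175e-10)/ln(0.673) = -22.3623/-0.39601 = 56.469.
Smallest integer k = 57.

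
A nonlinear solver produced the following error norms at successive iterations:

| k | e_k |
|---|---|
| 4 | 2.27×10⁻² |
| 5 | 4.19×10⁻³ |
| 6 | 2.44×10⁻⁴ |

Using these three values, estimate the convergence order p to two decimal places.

1.68

p ≈ ln(e_6/e_5) / ln(e_5/e_4)
  = ln(2.44×10⁻⁴/4.19×10⁻³) / ln(4.19×10⁻³/2.27×10⁻²)
  = ln(0.0582339) / ln(0.184581)
  = -2.84329 / -1.68967 ≈ 1.68275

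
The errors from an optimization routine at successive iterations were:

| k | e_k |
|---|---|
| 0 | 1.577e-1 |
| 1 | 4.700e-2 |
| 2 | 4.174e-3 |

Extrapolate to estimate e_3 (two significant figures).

First estimate the order: p ≈ ln(e_2/e_1) / ln(e_1/e_0) = ln(4.174e-3/4.700e-2)/ln(4.700e-2/1.577e-1) = ln(0.0888085)/ln(0.298034) ≈ 2.0001.
Then e_3 ≈ e_2·(e_2/e_1)^p = 4.174e-3·(0.0888085)^2.0001 = 4.174e-3·0.00788504 ≈ 3.291e-05.

3.3e-5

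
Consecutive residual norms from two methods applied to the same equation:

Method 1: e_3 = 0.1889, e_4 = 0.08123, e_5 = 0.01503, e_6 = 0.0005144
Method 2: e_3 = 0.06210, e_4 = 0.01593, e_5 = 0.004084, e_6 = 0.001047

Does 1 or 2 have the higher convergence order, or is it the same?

1

Method 1: p ≈ ln(0.0005144/0.01503)/ln(0.01503/0.08123) ≈ 2.00.
Method 2: p ≈ ln(0.001047/0.004084)/ln(0.004084/0.01593) ≈ 1.00.
Method 1 has the higher order (≈2.0 vs ≈1.0).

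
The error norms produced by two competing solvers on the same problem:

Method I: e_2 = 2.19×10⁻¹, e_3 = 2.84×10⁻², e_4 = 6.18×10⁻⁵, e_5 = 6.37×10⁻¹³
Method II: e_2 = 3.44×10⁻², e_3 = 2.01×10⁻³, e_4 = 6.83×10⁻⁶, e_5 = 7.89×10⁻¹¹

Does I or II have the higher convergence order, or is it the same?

Method I: p ≈ ln(6.37×10⁻¹³/6.18×10⁻⁵)/ln(6.18×10⁻⁵/2.84×10⁻²) ≈ 3.00.
Method II: p ≈ ln(7.89×10⁻¹¹/6.83×10⁻⁶)/ln(6.83×10⁻⁶/2.01×10⁻³) ≈ 2.00.
Method I has the higher order (≈3.0 vs ≈2.0).

I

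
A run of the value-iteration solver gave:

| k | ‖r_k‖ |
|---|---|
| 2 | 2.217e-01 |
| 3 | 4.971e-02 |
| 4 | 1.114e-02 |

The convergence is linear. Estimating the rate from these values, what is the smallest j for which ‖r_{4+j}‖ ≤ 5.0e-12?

15

Rate ρ ≈ ‖r_4‖/‖r_3‖ = 1.114e-02/4.971e-02 = 0.2241.
After j more steps, ‖r_{4+j}‖ ≈ 1.114e-02·ρ^j; need ρ^j ≤ 5.0e-12/1.114e-02 = 4.48833e-10.
j ≥ ln(4.48833e-10)/ln(0.2241) = -21.5244/-1.49566 = 14.391.
So 15 more iterations are needed.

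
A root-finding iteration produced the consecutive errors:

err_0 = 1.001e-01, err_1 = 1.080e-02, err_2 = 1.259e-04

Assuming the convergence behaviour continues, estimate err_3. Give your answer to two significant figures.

1.7e-8

First estimate the order: p ≈ ln(err_2/err_1) / ln(err_1/err_0) = ln(1.259e-04/1.080e-02)/ln(1.080e-02/1.001e-01) = ln(0.0116574)/ln(0.107892) ≈ 1.9994.
Then err_3 ≈ err_2·(err_2/err_1)^p = 1.259e-04·(0.0116574)^1.9994 = 1.259e-04·0.000136258 ≈ 1.715e-08.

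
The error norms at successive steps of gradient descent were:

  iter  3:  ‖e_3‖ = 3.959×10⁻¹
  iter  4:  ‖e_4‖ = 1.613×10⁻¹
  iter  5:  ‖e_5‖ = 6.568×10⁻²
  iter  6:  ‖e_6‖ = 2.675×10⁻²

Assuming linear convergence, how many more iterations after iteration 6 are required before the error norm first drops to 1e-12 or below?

Rate ρ ≈ ‖e_6‖/‖e_5‖ = 2.675×10⁻²/6.568×10⁻² = 0.4073.
After j more steps, ‖e_{6+j}‖ ≈ 2.675×10⁻²·ρ^j; need ρ^j ≤ 1e-12/2.675×10⁻² = 3.73832e-11.
j ≥ ln(3.73832e-11)/ln(0.4073) = -24.0098/-0.89821 = 26.731.
So 27 more iterations are needed.

27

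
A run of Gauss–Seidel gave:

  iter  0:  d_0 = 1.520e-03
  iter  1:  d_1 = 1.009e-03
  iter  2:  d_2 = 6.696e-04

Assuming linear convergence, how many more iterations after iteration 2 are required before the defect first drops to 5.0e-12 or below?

Rate ρ ≈ d_2/d_1 = 6.696e-04/1.009e-03 = 0.6636.
After j more steps, d_{2+j} ≈ 6.696e-04·ρ^j; need ρ^j ≤ 5.0e-12/6.696e-04 = 7.46714e-09.
j ≥ ln(7.46714e-09)/ln(0.6636) = -18.7128/-0.41008 = 45.632.
So 46 more iterations are needed.

46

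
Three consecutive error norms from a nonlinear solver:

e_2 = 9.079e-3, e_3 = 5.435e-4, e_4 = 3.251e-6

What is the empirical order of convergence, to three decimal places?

1.818

p ≈ ln(e_4/e_3) / ln(e_3/e_2)
  = ln(3.251e-6/5.435e-4) / ln(5.435e-4/9.079e-3)
  = ln(0.0059816) / ln(0.0598634)
  = -5.119067 / -2.815690 ≈ 1.818051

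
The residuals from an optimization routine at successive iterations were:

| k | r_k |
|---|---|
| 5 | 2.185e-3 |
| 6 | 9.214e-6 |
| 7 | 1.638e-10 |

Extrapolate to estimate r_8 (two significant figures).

First estimate the order: p ≈ ln(r_7/r_6) / ln(r_6/r_5) = ln(1.638e-10/9.214e-6)/ln(9.214e-6/2.185e-3) = ln(1.77773e-05)/ln(0.00421693) ≈ 2.0001.
Then r_8 ≈ r_7·(r_7/r_6)^p = 1.638e-10·(1.77773e-05)^2.0001 = 1.638e-10·3.15687e-10 ≈ 5.171e-20.

5.2e-20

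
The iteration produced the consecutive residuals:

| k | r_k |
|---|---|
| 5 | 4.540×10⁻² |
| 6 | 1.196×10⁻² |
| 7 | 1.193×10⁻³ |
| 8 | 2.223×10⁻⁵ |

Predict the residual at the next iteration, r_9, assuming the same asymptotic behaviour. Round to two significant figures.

First estimate the order: p ≈ ln(r_8/r_7) / ln(r_7/r_6) = ln(2.223×10⁻⁵/1.193×10⁻³)/ln(1.193×10⁻³/1.196×10⁻²) = ln(0.0186337)/ln(0.0997492) ≈ 1.7278.
Then r_9 ≈ r_8·(r_8/r_7)^p = 2.223×10⁻⁵·(0.0186337)^1.7278 = 2.223×10⁻⁵·0.00102665 ≈ 2.282e-08.

2.3e-8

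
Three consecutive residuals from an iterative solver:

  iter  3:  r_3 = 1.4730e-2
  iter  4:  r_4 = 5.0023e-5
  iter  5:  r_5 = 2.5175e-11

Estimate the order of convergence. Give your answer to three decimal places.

p ≈ ln(r_5/r_4) / ln(r_4/r_3)
  = ln(2.5175e-11/5.0023e-5) / ln(5.0023e-5/1.4730e-2)
  = ln(5.03268e-07) / ln(0.00339599)
  = -14.502143 / -5.685160 ≈ 2.550877

2.551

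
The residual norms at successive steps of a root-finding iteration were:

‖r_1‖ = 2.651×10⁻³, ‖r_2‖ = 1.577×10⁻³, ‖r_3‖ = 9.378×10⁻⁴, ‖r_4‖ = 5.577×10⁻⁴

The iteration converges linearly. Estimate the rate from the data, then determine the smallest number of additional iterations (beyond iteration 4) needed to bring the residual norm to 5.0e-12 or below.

36

Rate ρ ≈ ‖r_4‖/‖r_3‖ = 5.577×10⁻⁴/9.378×10⁻⁴ = 0.5947.
After j more steps, ‖r_{4+j}‖ ≈ 5.577×10⁻⁴·ρ^j; need ρ^j ≤ 5.0e-12/5.577×10⁻⁴ = 8.96539e-09.
j ≥ ln(8.96539e-09)/ln(0.5947) = -18.5299/-0.51970 = 35.655.
So 36 more iterations are needed.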